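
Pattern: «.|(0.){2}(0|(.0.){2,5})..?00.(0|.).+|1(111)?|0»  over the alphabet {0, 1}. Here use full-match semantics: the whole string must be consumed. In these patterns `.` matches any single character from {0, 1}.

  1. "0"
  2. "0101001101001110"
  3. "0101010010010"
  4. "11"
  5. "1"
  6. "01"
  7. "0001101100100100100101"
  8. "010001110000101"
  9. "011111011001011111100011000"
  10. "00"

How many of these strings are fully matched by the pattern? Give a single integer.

1 → match
2 → no match
3 → match
4 → no match
5 → match
6 → no match
7 → match
8 → no match
9 → no match
10 → no match
Total matched: 4

4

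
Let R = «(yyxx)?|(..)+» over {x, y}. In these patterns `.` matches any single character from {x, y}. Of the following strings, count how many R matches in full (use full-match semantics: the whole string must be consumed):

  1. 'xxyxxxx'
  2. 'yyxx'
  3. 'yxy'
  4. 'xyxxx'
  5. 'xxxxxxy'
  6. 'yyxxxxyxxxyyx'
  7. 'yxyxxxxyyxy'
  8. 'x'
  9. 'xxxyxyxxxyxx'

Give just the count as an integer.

2

1. 'xxyxxxx' → no match
2. 'yyxx' → match
3. 'yxy' → no match
4. 'xyxxx' → no match
5. 'xxxxxxy' → no match
6 → no match
7. 'yxyxxxxyyxy' → no match
8. 'x' → no match
9. 'xxxyxyxxxyxx' → match
Total matched: 2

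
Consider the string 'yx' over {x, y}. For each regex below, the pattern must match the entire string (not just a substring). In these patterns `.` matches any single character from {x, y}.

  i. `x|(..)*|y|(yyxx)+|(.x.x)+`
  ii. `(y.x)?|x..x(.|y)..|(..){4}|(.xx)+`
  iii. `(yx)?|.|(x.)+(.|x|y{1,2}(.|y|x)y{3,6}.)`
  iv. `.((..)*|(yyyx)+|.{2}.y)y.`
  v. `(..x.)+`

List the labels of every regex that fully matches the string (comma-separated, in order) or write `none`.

i → match
ii → no match
iii → match
iv → no match
v → no match

i, iii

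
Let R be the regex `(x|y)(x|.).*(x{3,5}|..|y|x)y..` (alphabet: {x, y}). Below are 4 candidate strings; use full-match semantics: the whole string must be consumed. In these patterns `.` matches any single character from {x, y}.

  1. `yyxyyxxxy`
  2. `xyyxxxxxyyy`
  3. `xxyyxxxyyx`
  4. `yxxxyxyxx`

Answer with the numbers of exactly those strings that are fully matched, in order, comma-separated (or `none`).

1. `yyxyyxxxy` → no match
2. `xyyxxxxxyyy` → match
3. `xxyyxxxyyx` → match
4. `yxxxyxyxx` → match

2, 3, 4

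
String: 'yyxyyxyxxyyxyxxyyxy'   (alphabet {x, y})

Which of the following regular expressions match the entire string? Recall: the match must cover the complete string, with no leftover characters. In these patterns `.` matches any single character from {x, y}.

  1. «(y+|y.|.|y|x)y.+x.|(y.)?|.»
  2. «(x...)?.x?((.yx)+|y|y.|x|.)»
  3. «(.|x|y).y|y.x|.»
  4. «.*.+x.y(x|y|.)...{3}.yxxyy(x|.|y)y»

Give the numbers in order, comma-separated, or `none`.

1 → match
2 → no match
3 → no match
4 → match

1, 4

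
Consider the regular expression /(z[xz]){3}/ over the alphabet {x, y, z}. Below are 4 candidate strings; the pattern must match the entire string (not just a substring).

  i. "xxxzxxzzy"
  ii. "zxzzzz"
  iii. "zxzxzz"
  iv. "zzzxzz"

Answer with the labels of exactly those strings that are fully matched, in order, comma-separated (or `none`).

ii, iii, iv

i. "xxxzxxzzy" → no match — must start with "z"
ii. "zxzzzz" → match
iii. "zxzxzz" → match
iv. "zzzxzz" → match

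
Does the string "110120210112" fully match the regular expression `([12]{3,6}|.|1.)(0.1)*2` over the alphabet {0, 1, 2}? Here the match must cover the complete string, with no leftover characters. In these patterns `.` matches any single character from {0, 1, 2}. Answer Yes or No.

No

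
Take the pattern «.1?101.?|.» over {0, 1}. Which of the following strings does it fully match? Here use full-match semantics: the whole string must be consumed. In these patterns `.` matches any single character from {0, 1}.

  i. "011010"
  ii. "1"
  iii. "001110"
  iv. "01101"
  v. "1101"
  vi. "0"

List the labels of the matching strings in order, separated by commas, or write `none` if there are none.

i → match
ii → match
iii → no match
iv → match
v → match
vi → match

i, ii, iv, v, vi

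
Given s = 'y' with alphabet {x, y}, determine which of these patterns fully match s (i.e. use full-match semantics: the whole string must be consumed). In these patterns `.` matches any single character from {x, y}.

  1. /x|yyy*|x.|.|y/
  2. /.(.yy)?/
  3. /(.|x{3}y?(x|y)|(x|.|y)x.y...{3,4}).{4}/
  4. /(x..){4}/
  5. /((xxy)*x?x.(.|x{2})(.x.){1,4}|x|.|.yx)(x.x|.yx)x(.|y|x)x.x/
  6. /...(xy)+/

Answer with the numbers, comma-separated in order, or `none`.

1, 2

1 → match
2 → match
3 → no match
4 → no match — must start with 'x'
5 → no match — must end with 'x'
6 → no match — must end with 'xy'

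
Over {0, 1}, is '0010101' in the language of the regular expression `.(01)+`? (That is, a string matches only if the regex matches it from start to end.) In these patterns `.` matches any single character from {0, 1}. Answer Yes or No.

Yes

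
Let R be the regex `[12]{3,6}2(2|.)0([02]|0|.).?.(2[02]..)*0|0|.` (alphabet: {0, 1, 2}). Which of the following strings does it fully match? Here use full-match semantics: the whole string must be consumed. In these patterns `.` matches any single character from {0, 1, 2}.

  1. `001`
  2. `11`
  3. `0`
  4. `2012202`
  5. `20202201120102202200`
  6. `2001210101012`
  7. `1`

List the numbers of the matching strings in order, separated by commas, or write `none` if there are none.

1 → no match
2 → no match
3 → match
4 → no match
5 → no match
6 → no match
7 → match

3, 7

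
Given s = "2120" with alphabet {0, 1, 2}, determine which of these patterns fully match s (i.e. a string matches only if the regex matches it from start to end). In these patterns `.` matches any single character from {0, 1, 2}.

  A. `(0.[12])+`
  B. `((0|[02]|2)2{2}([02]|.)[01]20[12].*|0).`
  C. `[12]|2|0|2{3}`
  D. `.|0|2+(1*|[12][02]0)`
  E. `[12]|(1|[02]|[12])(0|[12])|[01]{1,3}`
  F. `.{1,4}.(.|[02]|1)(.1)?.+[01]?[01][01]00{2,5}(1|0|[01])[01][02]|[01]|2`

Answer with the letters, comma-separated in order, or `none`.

D

A → no match — must start with "0"
B → no match
C → no match
D → match
E → no match
F → no match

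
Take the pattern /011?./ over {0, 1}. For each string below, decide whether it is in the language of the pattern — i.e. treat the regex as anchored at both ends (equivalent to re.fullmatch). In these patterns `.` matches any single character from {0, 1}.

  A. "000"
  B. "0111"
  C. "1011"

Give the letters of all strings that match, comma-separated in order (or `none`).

B

A → no match — must start with "01"
B → match
C → no match — must start with "01"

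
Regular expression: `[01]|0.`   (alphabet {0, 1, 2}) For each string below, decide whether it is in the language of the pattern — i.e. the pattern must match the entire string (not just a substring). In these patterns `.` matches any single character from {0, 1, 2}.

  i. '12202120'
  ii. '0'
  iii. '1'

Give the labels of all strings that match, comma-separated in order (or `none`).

i → no match
ii → match
iii → match

ii, iii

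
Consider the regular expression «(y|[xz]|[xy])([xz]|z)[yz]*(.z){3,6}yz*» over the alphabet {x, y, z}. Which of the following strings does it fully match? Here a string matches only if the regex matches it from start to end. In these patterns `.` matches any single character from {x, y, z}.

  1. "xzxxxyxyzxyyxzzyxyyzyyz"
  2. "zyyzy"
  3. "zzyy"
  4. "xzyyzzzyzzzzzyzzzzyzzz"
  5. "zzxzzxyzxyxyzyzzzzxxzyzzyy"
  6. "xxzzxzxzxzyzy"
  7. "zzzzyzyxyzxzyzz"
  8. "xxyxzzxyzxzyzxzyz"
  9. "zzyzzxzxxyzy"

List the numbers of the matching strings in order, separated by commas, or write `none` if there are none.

1 → no match
2 → no match
3 → no match
4 → no match
5 → no match
6 → match
7 → no match
8 → no match
9 → no match

6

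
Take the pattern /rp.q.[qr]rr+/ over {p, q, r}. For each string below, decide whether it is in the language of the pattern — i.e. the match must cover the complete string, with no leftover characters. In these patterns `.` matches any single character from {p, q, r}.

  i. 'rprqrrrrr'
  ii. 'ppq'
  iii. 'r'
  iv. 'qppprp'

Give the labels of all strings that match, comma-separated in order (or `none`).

i

i → match
ii → no match — must start with 'rp'
iii → no match — must start with 'rp'
iv → no match — must start with 'rp'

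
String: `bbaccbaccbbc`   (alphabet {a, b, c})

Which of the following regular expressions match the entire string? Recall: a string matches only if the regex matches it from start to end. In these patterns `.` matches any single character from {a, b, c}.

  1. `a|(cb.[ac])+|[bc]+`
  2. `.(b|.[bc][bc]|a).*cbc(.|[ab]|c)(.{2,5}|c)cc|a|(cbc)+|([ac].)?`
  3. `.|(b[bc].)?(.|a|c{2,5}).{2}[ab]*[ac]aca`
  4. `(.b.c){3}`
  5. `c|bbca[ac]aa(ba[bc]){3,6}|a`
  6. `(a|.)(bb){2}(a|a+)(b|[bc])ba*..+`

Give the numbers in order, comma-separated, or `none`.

4

1 → no match
2 → no match
3 → no match
4 → match
5 → no match
6 → no match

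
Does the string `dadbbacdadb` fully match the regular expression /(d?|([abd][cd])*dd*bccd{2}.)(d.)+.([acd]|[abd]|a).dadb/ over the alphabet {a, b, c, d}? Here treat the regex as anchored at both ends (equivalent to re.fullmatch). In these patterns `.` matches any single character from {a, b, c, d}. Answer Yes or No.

Yes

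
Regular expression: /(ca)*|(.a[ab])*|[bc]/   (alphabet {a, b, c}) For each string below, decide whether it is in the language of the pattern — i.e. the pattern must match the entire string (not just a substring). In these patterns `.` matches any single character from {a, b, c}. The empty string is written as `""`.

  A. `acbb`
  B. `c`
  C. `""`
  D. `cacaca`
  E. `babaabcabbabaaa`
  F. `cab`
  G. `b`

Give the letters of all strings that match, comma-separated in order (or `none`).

A → no match
B → match
C → match
D → match
E → match
F → match
G → match

B, C, D, E, F, G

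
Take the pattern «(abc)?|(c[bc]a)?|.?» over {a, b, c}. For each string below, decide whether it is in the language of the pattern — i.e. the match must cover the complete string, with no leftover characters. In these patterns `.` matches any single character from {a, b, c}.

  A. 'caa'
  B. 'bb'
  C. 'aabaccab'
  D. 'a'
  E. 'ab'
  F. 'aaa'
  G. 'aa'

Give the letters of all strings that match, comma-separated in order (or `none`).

A → no match
B → no match
C → no match
D → match
E → no match
F → no match
G → no match

D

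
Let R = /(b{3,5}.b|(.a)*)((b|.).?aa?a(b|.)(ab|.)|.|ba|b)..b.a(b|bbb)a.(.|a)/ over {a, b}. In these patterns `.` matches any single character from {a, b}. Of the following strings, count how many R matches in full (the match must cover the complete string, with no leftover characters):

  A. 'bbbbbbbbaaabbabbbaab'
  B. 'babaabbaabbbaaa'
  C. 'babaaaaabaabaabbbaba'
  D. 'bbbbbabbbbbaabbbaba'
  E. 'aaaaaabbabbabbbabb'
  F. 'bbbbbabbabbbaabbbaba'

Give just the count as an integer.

6

A → match
B → match
C → match
D → match
E → match
F → match
Total matched: 6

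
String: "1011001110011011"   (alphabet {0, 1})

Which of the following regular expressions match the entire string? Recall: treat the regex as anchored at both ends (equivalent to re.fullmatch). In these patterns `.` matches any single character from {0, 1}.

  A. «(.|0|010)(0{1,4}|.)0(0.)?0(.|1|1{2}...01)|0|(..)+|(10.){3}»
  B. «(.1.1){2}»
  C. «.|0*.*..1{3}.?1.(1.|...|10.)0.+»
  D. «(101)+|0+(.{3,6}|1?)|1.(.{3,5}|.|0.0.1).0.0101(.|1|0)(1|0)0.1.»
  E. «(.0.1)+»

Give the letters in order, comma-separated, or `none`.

A, E

A → match
B → no match
C → no match
D → no match
E → match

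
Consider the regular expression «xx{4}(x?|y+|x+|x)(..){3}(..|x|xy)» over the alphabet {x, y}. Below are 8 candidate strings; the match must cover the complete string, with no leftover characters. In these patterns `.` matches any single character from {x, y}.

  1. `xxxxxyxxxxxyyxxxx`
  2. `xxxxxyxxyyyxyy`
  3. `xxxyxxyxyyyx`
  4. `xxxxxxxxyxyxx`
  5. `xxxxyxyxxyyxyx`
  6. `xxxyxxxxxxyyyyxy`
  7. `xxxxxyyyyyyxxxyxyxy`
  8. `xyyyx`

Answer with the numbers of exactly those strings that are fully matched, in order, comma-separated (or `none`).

1 → no match
2 → match
3 → no match
4 → match
5 → no match
6 → no match
7 → match
8 → no match — must start with `xx`

2, 4, 7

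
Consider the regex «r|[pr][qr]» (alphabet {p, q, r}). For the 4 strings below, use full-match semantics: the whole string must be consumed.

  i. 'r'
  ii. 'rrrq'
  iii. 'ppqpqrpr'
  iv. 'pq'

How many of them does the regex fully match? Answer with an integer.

i. 'r' → match
ii. 'rrrq' → no match
iii. 'ppqpqrpr' → no match
iv. 'pq' → match
Total matched: 2

2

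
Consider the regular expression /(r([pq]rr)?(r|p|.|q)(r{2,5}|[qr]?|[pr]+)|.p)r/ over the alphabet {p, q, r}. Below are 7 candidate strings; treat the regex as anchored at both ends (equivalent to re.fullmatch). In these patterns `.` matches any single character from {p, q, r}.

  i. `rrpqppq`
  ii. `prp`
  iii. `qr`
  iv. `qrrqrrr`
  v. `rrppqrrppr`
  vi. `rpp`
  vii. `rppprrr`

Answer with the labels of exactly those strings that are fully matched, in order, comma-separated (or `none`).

vii

i → no match — must end with `r`
ii → no match — must end with `r`
iii → no match
iv → no match
v → no match
vi → no match — must end with `r`
vii → match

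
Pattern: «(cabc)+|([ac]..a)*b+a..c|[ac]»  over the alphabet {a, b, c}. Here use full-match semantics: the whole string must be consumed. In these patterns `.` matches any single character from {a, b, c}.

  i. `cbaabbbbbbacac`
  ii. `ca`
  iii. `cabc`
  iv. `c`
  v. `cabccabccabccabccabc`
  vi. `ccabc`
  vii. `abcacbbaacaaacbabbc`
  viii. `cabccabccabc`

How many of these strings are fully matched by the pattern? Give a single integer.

i → match
ii → no match
iii → match
iv → match
v → match
vi → no match
vii → no match
viii → match
Total matched: 5

5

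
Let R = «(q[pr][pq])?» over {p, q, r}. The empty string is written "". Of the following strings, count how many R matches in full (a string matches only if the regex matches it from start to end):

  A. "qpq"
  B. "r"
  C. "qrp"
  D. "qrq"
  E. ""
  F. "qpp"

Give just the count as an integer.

5

A → match
B → no match
C → match
D → match
E → match
F → match
Total matched: 5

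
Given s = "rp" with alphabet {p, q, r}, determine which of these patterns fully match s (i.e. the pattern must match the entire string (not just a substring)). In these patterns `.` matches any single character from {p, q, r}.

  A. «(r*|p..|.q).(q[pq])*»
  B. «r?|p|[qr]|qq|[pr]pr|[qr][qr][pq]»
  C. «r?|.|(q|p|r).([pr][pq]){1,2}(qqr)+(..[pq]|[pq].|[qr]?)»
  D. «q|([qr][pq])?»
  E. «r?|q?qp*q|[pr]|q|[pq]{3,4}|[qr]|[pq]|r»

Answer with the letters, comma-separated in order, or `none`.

A → match
B → no match
C → no match
D → match
E → no match

A, D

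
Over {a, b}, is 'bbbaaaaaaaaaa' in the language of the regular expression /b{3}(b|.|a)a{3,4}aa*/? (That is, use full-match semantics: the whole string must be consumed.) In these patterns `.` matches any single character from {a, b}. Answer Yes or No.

Yes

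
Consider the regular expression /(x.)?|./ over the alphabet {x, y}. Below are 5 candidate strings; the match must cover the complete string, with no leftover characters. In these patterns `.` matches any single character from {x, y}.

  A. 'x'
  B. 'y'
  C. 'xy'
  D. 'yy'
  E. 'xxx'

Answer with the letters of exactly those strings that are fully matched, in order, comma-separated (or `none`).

A, B, C

A → match
B → match
C → match
D → no match
E → no match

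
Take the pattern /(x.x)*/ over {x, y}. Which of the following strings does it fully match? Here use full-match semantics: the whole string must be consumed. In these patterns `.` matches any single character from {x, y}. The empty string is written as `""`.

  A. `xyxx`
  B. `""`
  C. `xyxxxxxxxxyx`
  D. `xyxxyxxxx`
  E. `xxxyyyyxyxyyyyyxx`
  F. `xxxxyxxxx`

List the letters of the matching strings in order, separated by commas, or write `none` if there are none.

B, C, D, F

A → no match
B → match
C → match
D → match
E → no match
F → match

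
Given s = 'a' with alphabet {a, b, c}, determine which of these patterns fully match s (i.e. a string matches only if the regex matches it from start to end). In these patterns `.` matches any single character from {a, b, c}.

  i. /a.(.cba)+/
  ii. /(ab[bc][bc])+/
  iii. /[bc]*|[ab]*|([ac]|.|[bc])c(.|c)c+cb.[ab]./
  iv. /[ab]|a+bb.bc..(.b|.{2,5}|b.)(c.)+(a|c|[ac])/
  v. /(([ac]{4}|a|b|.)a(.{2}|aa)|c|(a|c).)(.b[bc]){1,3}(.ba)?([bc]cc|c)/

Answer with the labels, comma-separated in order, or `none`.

iii, iv

i → no match — must end with 'cba'
ii → no match — must start with 'ab'
iii → match
iv → match
v → no match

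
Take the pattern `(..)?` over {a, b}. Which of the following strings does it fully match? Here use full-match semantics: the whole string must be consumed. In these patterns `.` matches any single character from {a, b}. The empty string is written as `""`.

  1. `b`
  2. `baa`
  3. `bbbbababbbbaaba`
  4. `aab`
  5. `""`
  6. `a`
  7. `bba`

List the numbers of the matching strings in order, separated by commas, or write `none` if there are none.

1 → no match
2 → no match
3 → no match
4 → no match
5 → match
6 → no match
7 → no match

5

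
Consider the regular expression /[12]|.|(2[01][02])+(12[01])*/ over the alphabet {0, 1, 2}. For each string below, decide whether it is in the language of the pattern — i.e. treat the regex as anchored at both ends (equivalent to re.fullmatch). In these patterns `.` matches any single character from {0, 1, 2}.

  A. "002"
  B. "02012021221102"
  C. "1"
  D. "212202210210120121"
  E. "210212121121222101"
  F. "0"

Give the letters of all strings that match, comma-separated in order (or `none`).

A. "002" → no match
B → no match
C. "1" → match
D → match
E → no match
F. "0" → match

C, D, F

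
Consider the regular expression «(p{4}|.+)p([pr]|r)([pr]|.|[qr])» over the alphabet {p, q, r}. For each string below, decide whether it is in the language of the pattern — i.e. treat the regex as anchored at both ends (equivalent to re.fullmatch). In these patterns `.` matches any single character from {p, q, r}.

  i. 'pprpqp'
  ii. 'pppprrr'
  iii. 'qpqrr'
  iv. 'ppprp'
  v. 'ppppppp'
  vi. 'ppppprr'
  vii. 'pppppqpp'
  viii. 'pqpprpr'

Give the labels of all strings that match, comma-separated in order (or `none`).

iv, v, vi

i → no match
ii → no match
iii → no match
iv → match
v → match
vi → match
vii → no match
viii → no match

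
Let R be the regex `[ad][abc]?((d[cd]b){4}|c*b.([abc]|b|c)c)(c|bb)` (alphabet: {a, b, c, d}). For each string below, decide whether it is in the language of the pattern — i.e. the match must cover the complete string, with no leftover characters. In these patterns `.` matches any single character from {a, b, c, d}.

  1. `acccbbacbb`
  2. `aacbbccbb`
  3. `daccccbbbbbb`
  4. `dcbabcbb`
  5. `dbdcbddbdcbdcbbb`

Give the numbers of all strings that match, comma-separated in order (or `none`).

1 → match
2 → match
3 → no match
4 → match
5 → match

1, 2, 4, 5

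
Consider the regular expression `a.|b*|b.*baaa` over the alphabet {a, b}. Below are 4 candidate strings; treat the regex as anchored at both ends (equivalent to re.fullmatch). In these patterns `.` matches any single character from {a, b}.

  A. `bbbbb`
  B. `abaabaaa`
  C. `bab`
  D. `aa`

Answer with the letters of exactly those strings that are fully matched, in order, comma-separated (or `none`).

A → match
B → no match
C → no match
D → match

A, D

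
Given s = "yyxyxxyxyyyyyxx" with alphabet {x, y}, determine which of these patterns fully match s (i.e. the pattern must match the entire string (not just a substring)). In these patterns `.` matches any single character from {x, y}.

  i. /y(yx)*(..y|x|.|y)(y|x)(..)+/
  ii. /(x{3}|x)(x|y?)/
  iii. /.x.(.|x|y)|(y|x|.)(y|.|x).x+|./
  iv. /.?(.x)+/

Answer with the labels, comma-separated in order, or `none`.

i → match
ii → no match — must start with "x"
iii → no match
iv → no match

i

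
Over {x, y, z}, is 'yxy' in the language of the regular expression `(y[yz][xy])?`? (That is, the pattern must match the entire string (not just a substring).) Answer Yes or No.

No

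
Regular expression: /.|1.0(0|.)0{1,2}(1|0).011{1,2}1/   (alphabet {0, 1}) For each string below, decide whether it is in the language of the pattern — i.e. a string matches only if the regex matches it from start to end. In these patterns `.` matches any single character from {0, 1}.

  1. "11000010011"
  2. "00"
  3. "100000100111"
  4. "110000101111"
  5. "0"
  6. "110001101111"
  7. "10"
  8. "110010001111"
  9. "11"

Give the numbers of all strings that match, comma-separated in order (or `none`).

1 → no match
2 → no match
3 → match
4 → match
5 → match
6 → match
7 → no match
8 → no match
9 → no match

3, 4, 5, 6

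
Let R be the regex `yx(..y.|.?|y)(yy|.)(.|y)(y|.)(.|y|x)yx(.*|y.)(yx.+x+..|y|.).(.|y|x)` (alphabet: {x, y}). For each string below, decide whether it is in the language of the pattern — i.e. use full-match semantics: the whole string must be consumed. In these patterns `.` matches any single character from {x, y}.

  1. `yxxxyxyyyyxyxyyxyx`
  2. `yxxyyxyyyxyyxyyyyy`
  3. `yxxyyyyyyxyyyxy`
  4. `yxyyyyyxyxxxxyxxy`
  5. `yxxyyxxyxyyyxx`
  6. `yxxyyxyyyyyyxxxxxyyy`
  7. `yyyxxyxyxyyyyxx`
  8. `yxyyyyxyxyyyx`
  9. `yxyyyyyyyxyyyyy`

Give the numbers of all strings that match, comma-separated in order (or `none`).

1, 2, 3, 4, 5, 6, 8, 9

1 → match
2 → match
3 → match
4 → match
5 → match
6 → match
7 → no match — must start with `yx`
8 → match
9 → match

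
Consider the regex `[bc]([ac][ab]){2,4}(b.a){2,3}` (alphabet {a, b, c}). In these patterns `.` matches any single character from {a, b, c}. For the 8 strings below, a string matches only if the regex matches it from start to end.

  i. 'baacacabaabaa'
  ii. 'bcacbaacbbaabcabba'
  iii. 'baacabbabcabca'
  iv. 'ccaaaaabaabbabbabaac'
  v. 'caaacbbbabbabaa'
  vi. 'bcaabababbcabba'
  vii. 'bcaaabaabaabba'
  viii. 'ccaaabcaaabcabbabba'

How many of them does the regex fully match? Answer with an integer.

5

i → match
ii → match
iii → match
iv → no match — must end with 'a'
v → no match
vi → match
vii → match
viii → no match
Total matched: 5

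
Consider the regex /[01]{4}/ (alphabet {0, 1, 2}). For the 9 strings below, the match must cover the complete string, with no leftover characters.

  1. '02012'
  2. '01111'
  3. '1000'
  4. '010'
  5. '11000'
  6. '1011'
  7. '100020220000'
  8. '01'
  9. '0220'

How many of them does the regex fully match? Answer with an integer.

2

1 → no match
2 → no match
3 → match
4 → no match
5 → no match
6 → match
7 → no match
8 → no match
9 → no match
Total matched: 2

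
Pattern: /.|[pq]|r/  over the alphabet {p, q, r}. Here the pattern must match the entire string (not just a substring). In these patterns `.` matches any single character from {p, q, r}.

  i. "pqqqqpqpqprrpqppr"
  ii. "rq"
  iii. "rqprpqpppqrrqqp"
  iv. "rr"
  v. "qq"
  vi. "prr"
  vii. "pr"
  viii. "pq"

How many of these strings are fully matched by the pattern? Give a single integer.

i → no match
ii. "rq" → no match
iii → no match
iv. "rr" → no match
v. "qq" → no match
vi. "prr" → no match
vii. "pr" → no match
viii. "pq" → no match
Total matched: 0

0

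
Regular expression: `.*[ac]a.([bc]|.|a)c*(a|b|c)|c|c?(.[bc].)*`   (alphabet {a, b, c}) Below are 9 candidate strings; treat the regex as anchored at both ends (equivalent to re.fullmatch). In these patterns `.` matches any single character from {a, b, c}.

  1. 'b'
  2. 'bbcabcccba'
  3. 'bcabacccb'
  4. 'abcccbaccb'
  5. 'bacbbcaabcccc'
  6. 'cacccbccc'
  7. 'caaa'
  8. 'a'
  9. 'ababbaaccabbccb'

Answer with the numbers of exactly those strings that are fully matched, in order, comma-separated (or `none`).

3, 5, 9

1 → no match
2 → no match
3 → match
4 → no match
5 → match
6 → no match
7 → no match
8 → no match
9 → match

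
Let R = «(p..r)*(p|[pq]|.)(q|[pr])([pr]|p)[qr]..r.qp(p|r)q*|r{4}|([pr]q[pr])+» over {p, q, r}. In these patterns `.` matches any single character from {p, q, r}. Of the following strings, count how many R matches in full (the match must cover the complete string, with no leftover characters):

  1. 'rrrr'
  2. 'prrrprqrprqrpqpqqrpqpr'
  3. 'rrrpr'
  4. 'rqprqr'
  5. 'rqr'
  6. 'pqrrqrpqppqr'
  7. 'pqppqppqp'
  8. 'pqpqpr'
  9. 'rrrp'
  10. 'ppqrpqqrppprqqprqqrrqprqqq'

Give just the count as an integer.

1. 'rrrr' → match
2 → no match
3. 'rrrpr' → no match
4. 'rqprqr' → match
5. 'rqr' → match
6. 'pqrrqrpqppqr' → match
7. 'pqppqppqp' → match
8. 'pqpqpr' → no match
9. 'rrrp' → no match
10 → match
Total matched: 6

6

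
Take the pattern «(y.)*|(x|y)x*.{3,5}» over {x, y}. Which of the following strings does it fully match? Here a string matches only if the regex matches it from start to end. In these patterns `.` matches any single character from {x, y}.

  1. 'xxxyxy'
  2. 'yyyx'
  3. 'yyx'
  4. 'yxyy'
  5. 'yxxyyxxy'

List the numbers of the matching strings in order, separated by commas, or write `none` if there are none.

1. 'xxxyxy' → match
2. 'yyyx' → match
3. 'yyx' → no match
4. 'yxyy' → match
5. 'yxxyyxxy' → match

1, 2, 4, 5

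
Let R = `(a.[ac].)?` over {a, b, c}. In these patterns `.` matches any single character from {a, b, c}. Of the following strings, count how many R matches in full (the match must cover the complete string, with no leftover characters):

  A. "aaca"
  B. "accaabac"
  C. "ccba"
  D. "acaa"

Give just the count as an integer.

A → match
B → no match
C → no match
D → match
Total matched: 2

2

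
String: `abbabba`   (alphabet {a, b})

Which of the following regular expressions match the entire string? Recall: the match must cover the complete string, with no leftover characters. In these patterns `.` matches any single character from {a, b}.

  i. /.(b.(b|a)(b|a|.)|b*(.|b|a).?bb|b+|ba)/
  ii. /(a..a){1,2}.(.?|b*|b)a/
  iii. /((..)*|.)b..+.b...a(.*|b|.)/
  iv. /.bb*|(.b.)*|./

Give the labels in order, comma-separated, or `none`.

i → no match
ii → match
iii → no match
iv → no match

ii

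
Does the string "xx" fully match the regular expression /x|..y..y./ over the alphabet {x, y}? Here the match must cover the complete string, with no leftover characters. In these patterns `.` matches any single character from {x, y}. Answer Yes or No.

No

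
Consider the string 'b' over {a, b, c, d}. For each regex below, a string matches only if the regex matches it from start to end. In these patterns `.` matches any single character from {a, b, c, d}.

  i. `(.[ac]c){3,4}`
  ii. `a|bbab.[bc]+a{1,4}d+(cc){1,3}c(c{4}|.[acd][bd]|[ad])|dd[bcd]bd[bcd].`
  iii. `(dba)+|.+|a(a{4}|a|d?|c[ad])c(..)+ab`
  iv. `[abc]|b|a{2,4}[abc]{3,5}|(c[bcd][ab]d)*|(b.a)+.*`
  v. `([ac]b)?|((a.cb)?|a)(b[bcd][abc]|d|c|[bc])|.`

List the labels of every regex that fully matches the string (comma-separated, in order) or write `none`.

iii, iv, v

i → no match — must end with 'c'
ii → no match
iii → match
iv → match
v → match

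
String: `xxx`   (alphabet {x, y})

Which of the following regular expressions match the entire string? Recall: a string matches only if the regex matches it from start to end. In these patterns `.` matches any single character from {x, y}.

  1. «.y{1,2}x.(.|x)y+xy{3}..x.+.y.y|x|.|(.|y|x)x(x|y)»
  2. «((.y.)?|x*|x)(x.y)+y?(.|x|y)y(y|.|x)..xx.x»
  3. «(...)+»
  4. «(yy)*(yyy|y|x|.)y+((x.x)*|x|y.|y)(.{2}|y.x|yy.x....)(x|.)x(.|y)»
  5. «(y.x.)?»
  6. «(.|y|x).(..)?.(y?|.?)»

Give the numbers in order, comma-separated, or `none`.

1 → match
2 → no match
3 → match
4 → no match
5 → no match
6 → match

1, 3, 6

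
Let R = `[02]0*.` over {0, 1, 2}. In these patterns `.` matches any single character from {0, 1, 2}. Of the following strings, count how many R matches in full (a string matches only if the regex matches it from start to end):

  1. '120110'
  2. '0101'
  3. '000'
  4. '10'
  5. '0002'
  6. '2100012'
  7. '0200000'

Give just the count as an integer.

2

1 → no match
2 → no match
3 → match
4 → no match
5 → match
6 → no match
7 → no match
Total matched: 2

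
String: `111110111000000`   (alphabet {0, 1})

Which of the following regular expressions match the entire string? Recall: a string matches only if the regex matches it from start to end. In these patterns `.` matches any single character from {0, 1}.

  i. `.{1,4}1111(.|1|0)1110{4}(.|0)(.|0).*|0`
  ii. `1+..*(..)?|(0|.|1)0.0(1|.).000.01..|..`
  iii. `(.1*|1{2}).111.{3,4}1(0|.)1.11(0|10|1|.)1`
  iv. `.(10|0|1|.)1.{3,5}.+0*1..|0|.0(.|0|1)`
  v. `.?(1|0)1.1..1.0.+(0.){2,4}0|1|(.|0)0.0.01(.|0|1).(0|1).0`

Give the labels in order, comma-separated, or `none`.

i → match
ii → match
iii → no match — must end with `1`
iv → no match
v → no match

i, ii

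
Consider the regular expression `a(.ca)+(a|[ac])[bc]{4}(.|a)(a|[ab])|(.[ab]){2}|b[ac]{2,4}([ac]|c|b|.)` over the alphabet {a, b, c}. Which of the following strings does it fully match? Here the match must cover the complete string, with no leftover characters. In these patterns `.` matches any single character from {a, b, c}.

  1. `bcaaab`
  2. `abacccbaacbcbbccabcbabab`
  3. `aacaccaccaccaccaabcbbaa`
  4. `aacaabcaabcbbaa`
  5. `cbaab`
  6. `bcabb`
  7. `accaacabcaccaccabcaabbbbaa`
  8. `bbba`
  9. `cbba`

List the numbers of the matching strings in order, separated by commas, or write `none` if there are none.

1, 3, 7, 8, 9

1 → match
2 → no match
3 → match
4 → no match
5 → no match
6 → no match
7 → match
8 → match
9 → match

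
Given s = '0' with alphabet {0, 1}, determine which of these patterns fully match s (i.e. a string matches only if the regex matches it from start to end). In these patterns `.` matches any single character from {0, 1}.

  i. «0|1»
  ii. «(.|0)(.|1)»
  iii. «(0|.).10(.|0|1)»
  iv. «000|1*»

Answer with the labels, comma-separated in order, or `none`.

i → match
ii → no match
iii → no match
iv → no match

i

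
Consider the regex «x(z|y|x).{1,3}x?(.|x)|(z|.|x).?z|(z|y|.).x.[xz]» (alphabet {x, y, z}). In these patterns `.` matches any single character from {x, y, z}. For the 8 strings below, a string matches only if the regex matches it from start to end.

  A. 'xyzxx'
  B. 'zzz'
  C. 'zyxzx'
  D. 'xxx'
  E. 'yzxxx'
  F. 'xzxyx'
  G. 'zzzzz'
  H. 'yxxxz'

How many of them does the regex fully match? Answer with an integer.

A → match
B → match
C → match
D → no match
E → match
F → match
G → no match
H → match
Total matched: 6

6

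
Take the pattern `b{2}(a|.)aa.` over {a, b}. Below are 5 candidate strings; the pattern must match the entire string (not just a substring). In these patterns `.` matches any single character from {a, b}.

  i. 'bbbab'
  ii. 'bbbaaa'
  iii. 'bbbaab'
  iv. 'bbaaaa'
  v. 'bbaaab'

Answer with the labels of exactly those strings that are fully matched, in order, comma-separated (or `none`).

ii, iii, iv, v

i → no match
ii → match
iii → match
iv → match
v → match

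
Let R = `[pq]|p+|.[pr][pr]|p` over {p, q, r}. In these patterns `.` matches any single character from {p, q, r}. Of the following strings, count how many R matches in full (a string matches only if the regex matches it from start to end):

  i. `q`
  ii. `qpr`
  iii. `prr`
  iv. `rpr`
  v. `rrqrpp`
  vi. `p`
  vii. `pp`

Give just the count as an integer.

i. `q` → match
ii. `qpr` → match
iii. `prr` → match
iv. `rpr` → match
v. `rrqrpp` → no match
vi. `p` → match
vii. `pp` → match
Total matched: 6

6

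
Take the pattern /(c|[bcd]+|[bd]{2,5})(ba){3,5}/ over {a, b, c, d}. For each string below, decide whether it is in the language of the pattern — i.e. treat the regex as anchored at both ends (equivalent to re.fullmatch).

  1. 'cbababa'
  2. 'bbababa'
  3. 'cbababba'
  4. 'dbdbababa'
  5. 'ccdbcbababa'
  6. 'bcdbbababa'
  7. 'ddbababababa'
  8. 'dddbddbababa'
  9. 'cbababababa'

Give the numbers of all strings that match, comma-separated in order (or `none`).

1 → match
2 → match
3 → no match
4 → match
5 → match
6 → match
7 → match
8 → match
9 → match

1, 2, 4, 5, 6, 7, 8, 9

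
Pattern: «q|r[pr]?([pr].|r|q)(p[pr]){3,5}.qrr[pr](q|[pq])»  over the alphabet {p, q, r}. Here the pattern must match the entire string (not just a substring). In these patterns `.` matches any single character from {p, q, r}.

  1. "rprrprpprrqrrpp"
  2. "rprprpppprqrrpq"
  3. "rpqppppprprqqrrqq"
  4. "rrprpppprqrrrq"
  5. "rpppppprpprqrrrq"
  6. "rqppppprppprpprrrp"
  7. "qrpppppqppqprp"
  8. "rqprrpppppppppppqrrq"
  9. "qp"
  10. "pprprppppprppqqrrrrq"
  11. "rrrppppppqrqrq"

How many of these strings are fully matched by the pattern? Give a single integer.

1 → no match
2 → match
3 → no match
4 → match
5 → match
6 → no match
7 → no match
8 → no match
9 → no match
10 → no match
11 → no match
Total matched: 3

3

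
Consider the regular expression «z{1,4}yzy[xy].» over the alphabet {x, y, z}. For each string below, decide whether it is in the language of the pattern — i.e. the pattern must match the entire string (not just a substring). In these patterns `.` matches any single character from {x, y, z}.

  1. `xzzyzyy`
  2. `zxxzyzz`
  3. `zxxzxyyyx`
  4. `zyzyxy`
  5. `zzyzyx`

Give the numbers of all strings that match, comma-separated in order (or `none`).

4

1. `xzzyzyy` → no match — must start with `z`
2. `zxxzyzz` → no match
3. `zxxzxyyyx` → no match
4. `zyzyxy` → match
5. `zzyzyx` → no match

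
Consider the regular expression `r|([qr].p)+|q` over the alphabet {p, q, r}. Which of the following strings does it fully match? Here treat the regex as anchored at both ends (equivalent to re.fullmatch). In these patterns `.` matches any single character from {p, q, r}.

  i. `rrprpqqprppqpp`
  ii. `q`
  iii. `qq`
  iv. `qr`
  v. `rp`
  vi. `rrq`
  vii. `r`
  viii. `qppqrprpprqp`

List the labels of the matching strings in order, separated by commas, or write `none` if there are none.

i → no match
ii → match
iii → no match
iv → no match
v → no match
vi → no match
vii → match
viii → match

ii, vii, viii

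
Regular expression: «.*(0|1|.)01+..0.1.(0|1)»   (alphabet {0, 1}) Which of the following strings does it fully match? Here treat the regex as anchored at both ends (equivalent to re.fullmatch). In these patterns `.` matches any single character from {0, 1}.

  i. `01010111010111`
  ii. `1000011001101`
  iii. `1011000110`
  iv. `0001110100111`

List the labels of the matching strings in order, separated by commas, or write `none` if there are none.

i → no match
ii → match
iii → match
iv → match

ii, iii, iv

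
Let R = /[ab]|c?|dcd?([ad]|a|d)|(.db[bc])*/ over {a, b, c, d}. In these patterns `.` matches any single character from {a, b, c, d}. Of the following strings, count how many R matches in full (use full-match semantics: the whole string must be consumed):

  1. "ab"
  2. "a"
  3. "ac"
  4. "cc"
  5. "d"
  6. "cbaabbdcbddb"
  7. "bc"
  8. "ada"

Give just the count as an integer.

1 → no match
2 → match
3 → no match
4 → no match
5 → no match
6 → no match
7 → no match
8 → no match
Total matched: 1

1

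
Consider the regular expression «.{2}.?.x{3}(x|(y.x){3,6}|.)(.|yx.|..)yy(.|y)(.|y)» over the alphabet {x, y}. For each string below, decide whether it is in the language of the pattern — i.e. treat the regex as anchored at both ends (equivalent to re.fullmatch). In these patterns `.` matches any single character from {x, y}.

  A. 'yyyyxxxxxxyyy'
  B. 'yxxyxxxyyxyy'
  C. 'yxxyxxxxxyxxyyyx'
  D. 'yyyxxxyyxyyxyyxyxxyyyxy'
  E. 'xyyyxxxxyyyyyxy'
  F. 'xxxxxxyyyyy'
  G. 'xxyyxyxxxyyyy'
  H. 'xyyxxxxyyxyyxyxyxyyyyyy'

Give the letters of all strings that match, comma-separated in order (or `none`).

A → no match
B → no match
C → no match
D → match
E → no match
F → no match
G → no match
H → no match

D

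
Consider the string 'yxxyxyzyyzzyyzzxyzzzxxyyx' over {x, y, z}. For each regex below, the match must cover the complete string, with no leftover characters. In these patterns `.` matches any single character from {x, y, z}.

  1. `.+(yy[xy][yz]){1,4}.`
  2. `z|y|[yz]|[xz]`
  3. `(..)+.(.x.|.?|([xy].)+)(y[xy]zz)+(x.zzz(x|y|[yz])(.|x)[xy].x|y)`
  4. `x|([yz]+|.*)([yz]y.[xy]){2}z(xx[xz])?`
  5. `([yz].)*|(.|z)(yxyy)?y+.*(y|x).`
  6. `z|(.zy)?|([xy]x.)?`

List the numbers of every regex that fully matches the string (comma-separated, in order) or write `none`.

1 → no match
2 → no match
3 → match
4 → no match
5 → no match
6 → no match

3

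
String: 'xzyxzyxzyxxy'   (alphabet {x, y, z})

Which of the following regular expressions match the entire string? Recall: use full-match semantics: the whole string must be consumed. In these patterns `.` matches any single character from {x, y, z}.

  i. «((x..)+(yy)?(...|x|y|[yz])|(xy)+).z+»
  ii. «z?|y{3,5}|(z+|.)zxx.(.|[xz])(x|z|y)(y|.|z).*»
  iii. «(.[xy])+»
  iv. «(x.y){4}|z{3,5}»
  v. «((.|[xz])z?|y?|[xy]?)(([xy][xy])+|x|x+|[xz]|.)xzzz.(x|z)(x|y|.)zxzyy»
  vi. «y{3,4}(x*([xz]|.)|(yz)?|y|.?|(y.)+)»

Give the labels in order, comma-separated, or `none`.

i → no match — must end with 'z'
ii → no match
iii → no match
iv → match
v → no match — must end with 'zxzyy'
vi → no match — must start with 'y'

iv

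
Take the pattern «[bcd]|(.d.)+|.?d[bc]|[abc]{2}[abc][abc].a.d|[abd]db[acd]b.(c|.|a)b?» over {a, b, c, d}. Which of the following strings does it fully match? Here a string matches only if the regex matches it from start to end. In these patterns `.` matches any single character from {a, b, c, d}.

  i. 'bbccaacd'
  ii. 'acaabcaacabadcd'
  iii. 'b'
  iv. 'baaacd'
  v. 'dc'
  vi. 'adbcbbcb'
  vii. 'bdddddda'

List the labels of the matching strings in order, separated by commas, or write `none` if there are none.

i, iii, v, vi

i → match
ii → no match
iii → match
iv → no match
v → match
vi → match
vii → no match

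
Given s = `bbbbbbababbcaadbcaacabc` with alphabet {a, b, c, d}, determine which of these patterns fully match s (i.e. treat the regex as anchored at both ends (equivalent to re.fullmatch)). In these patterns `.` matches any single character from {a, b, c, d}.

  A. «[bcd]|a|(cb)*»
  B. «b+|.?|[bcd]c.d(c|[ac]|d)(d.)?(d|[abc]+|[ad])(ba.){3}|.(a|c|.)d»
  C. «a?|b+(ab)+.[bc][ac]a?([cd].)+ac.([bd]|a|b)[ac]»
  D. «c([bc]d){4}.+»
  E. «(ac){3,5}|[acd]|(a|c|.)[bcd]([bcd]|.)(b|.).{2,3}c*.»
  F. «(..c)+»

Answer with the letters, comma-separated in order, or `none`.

C

A → no match
B → no match
C → match
D → no match — must start with `c`
E → no match
F → no match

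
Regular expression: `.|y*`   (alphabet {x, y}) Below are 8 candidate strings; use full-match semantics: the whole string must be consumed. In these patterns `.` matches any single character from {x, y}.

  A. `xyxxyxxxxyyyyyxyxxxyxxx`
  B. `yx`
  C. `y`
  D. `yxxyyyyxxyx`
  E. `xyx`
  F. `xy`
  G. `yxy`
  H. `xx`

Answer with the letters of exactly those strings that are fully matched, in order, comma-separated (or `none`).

C

A → no match
B → no match
C → match
D → no match
E → no match
F → no match
G → no match
H → no match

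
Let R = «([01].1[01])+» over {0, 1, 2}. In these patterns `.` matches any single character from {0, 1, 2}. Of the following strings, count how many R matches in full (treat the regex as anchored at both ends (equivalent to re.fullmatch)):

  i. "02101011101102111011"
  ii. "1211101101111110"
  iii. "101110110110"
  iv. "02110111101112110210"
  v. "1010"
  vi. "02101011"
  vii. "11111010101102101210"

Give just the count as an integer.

i → match
ii → match
iii. "101110110110" → match
iv → match
v. "1010" → match
vi. "02101011" → match
vii → match
Total matched: 7

7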